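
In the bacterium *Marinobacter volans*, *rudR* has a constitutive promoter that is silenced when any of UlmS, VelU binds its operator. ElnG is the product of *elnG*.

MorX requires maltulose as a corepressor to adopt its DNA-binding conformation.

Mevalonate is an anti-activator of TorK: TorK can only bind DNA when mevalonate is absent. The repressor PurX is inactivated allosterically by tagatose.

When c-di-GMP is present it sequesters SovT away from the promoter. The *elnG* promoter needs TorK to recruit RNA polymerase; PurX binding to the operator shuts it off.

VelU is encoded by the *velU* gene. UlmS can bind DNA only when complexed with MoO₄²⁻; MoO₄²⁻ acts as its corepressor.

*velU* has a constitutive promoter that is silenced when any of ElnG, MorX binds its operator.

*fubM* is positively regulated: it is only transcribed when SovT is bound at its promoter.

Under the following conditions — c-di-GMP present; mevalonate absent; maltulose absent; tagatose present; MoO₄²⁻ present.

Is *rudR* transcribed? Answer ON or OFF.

OFF

MoO₄²⁻ is present, so UlmS is active.
Tagatose is present, so PurX is inactive.
Mevalonate is absent, so TorK is active.
No repressor is bound and TorK is active, so *elnG* is transcribed.
So ElnG is produced and active.
Maltulose is absent, so MorX is inactive.
With repressor ElnG bound, *velU* is not transcribed.
So VelU is not produced.
With repressor UlmS bound, *rudR* is not transcribed.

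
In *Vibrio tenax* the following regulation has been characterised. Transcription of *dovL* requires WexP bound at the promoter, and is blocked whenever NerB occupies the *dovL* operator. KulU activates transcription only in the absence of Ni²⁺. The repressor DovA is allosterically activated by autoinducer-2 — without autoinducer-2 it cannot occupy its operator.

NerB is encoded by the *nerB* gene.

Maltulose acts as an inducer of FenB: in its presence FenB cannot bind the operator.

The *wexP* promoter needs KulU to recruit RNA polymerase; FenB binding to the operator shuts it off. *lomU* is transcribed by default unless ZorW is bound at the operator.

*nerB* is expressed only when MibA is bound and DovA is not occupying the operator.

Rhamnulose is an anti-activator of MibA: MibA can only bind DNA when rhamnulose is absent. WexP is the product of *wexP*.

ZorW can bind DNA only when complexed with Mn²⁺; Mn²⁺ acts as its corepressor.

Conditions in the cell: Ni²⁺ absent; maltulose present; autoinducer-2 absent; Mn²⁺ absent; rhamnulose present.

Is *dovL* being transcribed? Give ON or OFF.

Maltulose is present, so FenB is inactive.
Ni²⁺ is absent, so KulU is active.
No repressor is bound and KulU is active, so *wexP* is transcribed.
So WexP is produced and active.
Autoinducer-2 is absent, so DovA is inactive.
Rhamnulose is present, so MibA is inactive.
Required activator MibA is absent, so *nerB* is not transcribed.
So NerB is not produced.
No repressor is bound and WexP is active, so *dovL* is transcribed.

ON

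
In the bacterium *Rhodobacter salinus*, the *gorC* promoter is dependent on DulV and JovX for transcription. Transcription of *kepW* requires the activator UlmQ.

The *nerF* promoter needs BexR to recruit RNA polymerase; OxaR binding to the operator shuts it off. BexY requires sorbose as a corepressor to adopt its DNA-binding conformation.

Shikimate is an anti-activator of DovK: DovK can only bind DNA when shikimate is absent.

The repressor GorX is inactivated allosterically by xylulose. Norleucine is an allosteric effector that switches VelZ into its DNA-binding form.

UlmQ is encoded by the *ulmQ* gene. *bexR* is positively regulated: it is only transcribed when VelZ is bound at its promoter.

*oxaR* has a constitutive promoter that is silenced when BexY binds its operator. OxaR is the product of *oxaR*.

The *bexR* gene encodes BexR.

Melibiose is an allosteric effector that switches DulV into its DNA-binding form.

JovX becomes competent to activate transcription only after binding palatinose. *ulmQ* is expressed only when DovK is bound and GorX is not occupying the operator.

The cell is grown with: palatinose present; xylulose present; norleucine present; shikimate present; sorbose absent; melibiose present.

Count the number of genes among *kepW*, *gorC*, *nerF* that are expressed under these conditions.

Shikimate is present, so DovK is inactive.
Xylulose is present, so GorX is inactive.
Required activator DovK is absent, so *ulmQ* is not transcribed.
So UlmQ is not produced.
Required activator UlmQ is absent, so *kepW* is not transcribed.
→ *kepW* is OFF.
Melibiose is present, so DulV is active.
Palatinose is present, so JovX is active.
No repressor is bound and DulV and JovX are active, so *gorC* is transcribed.
→ *gorC* is ON.
Norleucine is present, so VelZ is active.
No repressor is bound and VelZ is active, so *bexR* is transcribed.
So BexR is produced and active.
Sorbose is absent, so BexY is inactive.
With no repressor bound, *oxaR* is transcribed.
So OxaR is produced and active.
With repressor OxaR bound, *nerF* is not transcribed.
→ *nerF* is OFF.
1 of the 3 genes is transcribed.

1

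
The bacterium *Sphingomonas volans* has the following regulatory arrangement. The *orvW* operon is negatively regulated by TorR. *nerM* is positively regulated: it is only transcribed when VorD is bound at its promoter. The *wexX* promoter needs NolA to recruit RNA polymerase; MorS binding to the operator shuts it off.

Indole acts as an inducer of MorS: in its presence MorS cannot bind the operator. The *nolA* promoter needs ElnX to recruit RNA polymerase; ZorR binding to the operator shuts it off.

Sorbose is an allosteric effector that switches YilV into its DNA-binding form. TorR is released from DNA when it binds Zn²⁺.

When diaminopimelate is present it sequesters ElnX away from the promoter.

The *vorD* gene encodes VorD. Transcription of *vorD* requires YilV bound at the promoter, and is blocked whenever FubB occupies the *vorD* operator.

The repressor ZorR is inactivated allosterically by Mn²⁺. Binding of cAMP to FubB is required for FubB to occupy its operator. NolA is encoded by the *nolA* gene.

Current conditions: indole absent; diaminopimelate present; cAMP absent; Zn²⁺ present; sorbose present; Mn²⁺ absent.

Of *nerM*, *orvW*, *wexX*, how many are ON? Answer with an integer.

2

Sorbose is present, so YilV is active.
cAMP is absent, so FubB is inactive.
No repressor is bound and YilV is active, so *vorD* is transcribed.
So VorD is produced and active.
No repressor is bound and VorD is active, so *nerM* is transcribed.
→ *nerM* is ON.
Zn²⁺ is present, so TorR is inactive.
With no repressor bound, *orvW* is transcribed.
→ *orvW* is ON.
Diaminopimelate is present, so ElnX is inactive.
Mn²⁺ is absent, so ZorR is active.
With repressor ZorR bound, *nolA* is not transcribed.
So NolA is not produced.
Indole is absent, so MorS is active.
With repressor MorS bound, *wexX* is not transcribed.
→ *wexX* is OFF.
2 of the 3 genes are transcribed.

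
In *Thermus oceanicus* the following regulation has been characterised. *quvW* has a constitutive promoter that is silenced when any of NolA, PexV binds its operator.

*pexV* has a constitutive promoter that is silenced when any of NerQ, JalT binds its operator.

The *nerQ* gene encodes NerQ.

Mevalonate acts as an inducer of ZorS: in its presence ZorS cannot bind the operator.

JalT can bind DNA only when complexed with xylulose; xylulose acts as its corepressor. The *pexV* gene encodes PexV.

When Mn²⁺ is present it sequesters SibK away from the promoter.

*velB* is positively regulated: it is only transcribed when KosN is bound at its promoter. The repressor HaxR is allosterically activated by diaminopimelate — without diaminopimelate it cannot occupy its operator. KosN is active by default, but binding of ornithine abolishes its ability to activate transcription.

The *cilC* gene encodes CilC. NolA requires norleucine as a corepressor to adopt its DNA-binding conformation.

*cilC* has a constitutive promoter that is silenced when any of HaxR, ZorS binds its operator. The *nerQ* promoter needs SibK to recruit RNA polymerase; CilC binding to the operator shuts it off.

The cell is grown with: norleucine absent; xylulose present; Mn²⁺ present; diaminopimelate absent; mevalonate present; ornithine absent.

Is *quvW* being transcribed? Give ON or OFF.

ON

Norleucine is absent, so NolA is inactive.
Diaminopimelate is absent, so HaxR is inactive.
Mevalonate is present, so ZorS is inactive.
With no repressor bound, *cilC* is transcribed.
So CilC is produced and active.
Mn²⁺ is present, so SibK is inactive.
With repressor CilC bound, *nerQ* is not transcribed.
So NerQ is not produced.
Xylulose is present, so JalT is active.
With repressor JalT bound, *pexV* is not transcribed.
So PexV is not produced.
With no repressor bound, *quvW* is transcribed.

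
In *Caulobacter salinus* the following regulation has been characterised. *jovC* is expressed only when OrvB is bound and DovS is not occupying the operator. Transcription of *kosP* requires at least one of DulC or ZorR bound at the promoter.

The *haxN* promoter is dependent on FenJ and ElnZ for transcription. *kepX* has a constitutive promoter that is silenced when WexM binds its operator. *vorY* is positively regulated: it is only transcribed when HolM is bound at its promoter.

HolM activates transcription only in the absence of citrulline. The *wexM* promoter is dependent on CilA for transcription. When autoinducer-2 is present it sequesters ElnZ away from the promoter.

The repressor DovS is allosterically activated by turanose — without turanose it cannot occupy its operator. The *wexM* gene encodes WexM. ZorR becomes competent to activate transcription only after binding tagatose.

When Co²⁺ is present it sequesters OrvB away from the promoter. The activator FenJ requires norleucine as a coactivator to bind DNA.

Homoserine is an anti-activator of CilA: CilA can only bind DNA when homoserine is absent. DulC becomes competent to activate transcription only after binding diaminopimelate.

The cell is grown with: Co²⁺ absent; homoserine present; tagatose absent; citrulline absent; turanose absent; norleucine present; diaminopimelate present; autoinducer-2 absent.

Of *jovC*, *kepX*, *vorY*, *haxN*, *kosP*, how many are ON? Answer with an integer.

Turanose is absent, so DovS is inactive.
Co²⁺ is absent, so OrvB is active.
No repressor is bound and OrvB is active, so *jovC* is transcribed.
→ *jovC* is ON.
Homoserine is present, so CilA is inactive.
Required activator CilA is absent, so *wexM* is not transcribed.
So WexM is not produced.
With no repressor bound, *kepX* is transcribed.
→ *kepX* is ON.
Citrulline is absent, so HolM is active.
No repressor is bound and HolM is active, so *vorY* is transcribed.
→ *vorY* is ON.
Norleucine is present, so FenJ is active.
Autoinducer-2 is absent, so ElnZ is active.
No repressor is bound and FenJ and ElnZ are active, so *haxN* is transcribed.
→ *haxN* is ON.
Diaminopimelate is present, so DulC is active.
Tagatose is absent, so ZorR is inactive.
Activator DulC is present, so *kosP* is transcribed.
→ *kosP* is ON.
5 of the 5 genes are transcribed.

5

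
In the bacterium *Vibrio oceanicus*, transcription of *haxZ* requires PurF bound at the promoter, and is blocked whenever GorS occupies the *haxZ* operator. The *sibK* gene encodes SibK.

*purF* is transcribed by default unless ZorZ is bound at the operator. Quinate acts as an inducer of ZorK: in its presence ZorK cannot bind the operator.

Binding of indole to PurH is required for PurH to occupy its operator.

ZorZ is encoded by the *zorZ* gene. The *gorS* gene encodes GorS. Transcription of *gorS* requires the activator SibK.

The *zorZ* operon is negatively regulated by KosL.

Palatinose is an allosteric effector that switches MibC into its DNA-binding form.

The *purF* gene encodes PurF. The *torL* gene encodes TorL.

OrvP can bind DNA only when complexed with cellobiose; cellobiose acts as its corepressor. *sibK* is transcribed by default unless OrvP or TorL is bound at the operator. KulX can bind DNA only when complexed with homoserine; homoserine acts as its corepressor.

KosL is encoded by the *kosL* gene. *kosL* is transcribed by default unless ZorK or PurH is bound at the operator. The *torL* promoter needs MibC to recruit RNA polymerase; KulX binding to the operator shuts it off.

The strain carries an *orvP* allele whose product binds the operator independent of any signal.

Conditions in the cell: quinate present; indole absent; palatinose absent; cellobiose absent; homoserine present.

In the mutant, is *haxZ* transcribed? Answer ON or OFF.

Quinate is present, so ZorK is inactive.
Indole is absent, so PurH is inactive.
With no repressor bound, *kosL* is transcribed.
So KosL is produced and active.
With repressor KosL bound, *zorZ* is not transcribed.
So ZorZ is not produced.
With no repressor bound, *purF* is transcribed.
So PurF is produced and active.
OrvP is constitutively active in this strain.
Palatinose is absent, so MibC is inactive.
Homoserine is present, so KulX is active.
With repressor KulX bound, *torL* is not transcribed.
So TorL is not produced.
With repressor OrvP bound, *sibK* is not transcribed.
So SibK is not produced.
Required activator SibK is absent, so *gorS* is not transcribed.
So GorS is not produced.
No repressor is bound and PurF is active, so *haxZ* is transcribed.

ON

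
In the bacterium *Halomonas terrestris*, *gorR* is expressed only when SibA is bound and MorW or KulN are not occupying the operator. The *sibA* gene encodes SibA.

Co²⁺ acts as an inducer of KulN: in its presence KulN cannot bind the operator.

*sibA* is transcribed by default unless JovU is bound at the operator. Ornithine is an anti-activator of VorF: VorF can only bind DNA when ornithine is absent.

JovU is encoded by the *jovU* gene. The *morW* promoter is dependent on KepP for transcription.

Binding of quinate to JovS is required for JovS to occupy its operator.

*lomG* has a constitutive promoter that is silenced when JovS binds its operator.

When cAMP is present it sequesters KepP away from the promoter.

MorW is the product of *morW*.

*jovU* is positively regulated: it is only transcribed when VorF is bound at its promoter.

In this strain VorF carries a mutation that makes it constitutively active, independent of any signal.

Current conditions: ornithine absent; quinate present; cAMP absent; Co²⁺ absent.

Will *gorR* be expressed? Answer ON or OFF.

cAMP is absent, so KepP is active.
No repressor is bound and KepP is active, so *morW* is transcribed.
So MorW is produced and active.
VorF is constitutively active in this strain.
No repressor is bound and VorF is active, so *jovU* is transcribed.
So JovU is produced and active.
With repressor JovU bound, *sibA* is not transcribed.
So SibA is not produced.
Co²⁺ is absent, so KulN is active.
With repressor MorW bound, *gorR* is not transcribed.

OFF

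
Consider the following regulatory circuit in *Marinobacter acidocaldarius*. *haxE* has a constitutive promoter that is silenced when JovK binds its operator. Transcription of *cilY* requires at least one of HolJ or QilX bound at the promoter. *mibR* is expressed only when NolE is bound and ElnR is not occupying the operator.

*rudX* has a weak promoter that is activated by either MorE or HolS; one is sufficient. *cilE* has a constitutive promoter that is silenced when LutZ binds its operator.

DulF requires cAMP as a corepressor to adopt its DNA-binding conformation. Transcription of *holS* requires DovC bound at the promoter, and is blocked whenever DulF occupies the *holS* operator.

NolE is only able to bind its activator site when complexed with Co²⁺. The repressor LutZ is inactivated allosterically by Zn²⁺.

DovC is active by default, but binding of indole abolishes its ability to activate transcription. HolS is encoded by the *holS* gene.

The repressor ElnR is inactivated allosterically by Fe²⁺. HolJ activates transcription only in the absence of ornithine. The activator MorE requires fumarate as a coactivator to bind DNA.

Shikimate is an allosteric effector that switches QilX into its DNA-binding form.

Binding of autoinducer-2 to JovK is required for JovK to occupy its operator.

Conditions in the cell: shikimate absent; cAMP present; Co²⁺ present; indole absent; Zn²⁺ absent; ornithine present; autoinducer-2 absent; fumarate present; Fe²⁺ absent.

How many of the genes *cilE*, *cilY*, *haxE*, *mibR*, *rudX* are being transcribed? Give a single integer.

2

Zn²⁺ is absent, so LutZ is active.
With repressor LutZ bound, *cilE* is not transcribed.
→ *cilE* is OFF.
Ornithine is present, so HolJ is inactive.
Shikimate is absent, so QilX is inactive.
No activator is available at the *cilY* promoter, so *cilY* is not transcribed.
→ *cilY* is OFF.
Autoinducer-2 is absent, so JovK is inactive.
With no repressor bound, *haxE* is transcribed.
→ *haxE* is ON.
Fe²⁺ is absent, so ElnR is active.
Co²⁺ is present, so NolE is active.
With repressor ElnR bound, *mibR* is not transcribed.
→ *mibR* is OFF.
Fumarate is present, so MorE is active.
cAMP is present, so DulF is active.
Indole is absent, so DovC is active.
With repressor DulF bound, *holS* is not transcribed.
So HolS is not produced.
Activator MorE is present, so *rudX* is transcribed.
→ *rudX* is ON.
2 of the 5 genes are transcribed.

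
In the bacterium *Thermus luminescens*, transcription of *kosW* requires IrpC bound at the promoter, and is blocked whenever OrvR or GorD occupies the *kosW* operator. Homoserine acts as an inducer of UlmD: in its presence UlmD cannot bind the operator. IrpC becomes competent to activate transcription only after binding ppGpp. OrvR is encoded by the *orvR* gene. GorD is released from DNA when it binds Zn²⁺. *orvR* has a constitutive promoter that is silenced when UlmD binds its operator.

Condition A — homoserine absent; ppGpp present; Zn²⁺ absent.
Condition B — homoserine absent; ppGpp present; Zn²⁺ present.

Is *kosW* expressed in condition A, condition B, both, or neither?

B only

Condition A:
Homoserine is absent, so UlmD is active.
With repressor UlmD bound, *orvR* is not transcribed.
So OrvR is not produced.
ppGpp is present, so IrpC is active.
Zn²⁺ is absent, so GorD is active.
With repressor GorD bound, *kosW* is not transcribed.
→ *kosW* is OFF in A.
Condition B:
Homoserine is absent, so UlmD is active.
With repressor UlmD bound, *orvR* is not transcribed.
So OrvR is not produced.
ppGpp is present, so IrpC is active.
Zn²⁺ is present, so GorD is inactive.
No repressor is bound and IrpC is active, so *kosW* is transcribed.
→ *kosW* is ON in B.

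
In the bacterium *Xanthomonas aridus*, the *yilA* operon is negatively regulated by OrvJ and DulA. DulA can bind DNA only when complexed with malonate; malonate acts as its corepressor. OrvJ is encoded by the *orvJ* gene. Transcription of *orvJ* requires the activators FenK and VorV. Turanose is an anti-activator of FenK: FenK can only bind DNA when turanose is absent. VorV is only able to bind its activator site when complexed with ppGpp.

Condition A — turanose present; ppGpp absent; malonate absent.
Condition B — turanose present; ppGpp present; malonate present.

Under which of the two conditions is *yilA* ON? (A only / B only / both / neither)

A only

Condition A:
Turanose is present, so FenK is inactive.
ppGpp is absent, so VorV is inactive.
Required activator FenK is absent, so *orvJ* is not transcribed.
So OrvJ is not produced.
Malonate is absent, so DulA is inactive.
With no repressor bound, *yilA* is transcribed.
→ *yilA* is ON in A.
Condition B:
Turanose is present, so FenK is inactive.
ppGpp is present, so VorV is active.
Required activator FenK is absent, so *orvJ* is not transcribed.
So OrvJ is not produced.
Malonate is present, so DulA is active.
With repressor DulA bound, *yilA* is not transcribed.
→ *yilA* is OFF in B.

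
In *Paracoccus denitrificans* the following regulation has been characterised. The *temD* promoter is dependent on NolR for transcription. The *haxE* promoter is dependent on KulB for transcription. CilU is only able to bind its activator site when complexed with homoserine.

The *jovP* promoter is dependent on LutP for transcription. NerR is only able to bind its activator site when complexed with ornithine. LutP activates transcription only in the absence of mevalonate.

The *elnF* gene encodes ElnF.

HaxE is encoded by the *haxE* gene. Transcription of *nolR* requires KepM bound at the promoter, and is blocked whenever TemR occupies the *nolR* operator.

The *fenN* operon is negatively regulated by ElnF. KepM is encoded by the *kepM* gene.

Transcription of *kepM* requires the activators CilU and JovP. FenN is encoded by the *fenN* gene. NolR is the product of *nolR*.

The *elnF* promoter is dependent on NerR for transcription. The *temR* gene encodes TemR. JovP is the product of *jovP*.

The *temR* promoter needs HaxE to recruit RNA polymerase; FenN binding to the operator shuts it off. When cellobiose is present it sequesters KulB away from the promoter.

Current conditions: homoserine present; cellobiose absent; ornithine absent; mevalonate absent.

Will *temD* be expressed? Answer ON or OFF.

Ornithine is absent, so NerR is inactive.
Required activator NerR is absent, so *elnF* is not transcribed.
So ElnF is not produced.
With no repressor bound, *fenN* is transcribed.
So FenN is produced and active.
Cellobiose is absent, so KulB is active.
No repressor is bound and KulB is active, so *haxE* is transcribed.
So HaxE is produced and active.
With repressor FenN bound, *temR* is not transcribed.
So TemR is not produced.
Homoserine is present, so CilU is active.
Mevalonate is absent, so LutP is active.
No repressor is bound and LutP is active, so *jovP* is transcribed.
So JovP is produced and active.
No repressor is bound and CilU and JovP are active, so *kepM* is transcribed.
So KepM is produced and active.
No repressor is bound and KepM is active, so *nolR* is transcribed.
So NolR is produced and active.
No repressor is bound and NolR is active, so *temD* is transcribed.

ON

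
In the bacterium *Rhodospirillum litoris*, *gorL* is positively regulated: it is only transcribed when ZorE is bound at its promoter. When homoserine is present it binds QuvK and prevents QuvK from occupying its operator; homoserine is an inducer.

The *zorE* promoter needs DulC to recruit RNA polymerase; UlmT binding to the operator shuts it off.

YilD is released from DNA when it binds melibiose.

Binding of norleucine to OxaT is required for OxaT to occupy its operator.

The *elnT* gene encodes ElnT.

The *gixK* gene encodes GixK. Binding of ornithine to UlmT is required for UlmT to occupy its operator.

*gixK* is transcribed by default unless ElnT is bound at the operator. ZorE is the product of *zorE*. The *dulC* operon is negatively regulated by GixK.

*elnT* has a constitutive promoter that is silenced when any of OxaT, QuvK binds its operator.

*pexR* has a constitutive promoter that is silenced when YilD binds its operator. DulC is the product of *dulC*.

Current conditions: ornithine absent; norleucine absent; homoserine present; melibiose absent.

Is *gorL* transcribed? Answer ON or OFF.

Norleucine is absent, so OxaT is inactive.
Homoserine is present, so QuvK is inactive.
With no repressor bound, *elnT* is transcribed.
So ElnT is produced and active.
With repressor ElnT bound, *gixK* is not transcribed.
So GixK is not produced.
With no repressor bound, *dulC* is transcribed.
So DulC is produced and active.
Ornithine is absent, so UlmT is inactive.
No repressor is bound and DulC is active, so *zorE* is transcribed.
So ZorE is produced and active.
No repressor is bound and ZorE is active, so *gorL* is transcribed.

ON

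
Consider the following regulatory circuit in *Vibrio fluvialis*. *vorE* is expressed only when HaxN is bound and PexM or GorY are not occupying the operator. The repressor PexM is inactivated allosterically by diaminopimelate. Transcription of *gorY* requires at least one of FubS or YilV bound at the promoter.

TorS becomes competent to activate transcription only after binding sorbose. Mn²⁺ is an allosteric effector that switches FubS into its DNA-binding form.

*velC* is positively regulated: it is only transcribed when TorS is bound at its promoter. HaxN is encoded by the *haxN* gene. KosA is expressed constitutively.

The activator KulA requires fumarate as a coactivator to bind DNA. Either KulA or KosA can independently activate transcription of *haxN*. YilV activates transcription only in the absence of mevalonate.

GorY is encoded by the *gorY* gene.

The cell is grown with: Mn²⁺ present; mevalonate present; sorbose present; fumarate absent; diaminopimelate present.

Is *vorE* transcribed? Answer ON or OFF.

OFF

Fumarate is absent, so KulA is inactive.
KosA is produced constitutively and is active.
Activator KosA is present, so *haxN* is transcribed.
So HaxN is produced and active.
Diaminopimelate is present, so PexM is inactive.
Mn²⁺ is present, so FubS is active.
Mevalonate is present, so YilV is inactive.
Activator FubS is present, so *gorY* is transcribed.
So GorY is produced and active.
With repressor GorY bound, *vorE* is not transcribed.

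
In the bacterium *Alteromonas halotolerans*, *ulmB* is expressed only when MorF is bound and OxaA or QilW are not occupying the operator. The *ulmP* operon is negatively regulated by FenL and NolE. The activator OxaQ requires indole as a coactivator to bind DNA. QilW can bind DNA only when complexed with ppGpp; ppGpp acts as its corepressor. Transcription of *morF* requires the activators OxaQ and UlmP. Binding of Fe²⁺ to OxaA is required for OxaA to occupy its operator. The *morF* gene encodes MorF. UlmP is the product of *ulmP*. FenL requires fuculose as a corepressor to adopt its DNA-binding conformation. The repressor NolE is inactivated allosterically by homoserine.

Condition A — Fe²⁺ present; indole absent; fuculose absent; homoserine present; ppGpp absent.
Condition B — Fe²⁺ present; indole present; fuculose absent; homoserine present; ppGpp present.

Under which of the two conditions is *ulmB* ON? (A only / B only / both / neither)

neither

Condition A:
Fe²⁺ is present, so OxaA is active.
Indole is absent, so OxaQ is inactive.
Fuculose is absent, so FenL is inactive.
Homoserine is present, so NolE is inactive.
With no repressor bound, *ulmP* is transcribed.
So UlmP is produced and active.
Required activator OxaQ is absent, so *morF* is not transcribed.
So MorF is not produced.
ppGpp is absent, so QilW is inactive.
With repressor OxaA bound, *ulmB* is not transcribed.
→ *ulmB* is OFF in A.
Condition B:
Fe²⁺ is present, so OxaA is active.
Indole is present, so OxaQ is active.
Fuculose is absent, so FenL is inactive.
Homoserine is present, so NolE is inactive.
With no repressor bound, *ulmP* is transcribed.
So UlmP is produced and active.
No repressor is bound and OxaQ and UlmP are active, so *morF* is transcribed.
So MorF is produced and active.
ppGpp is present, so QilW is active.
With repressor OxaA bound, *ulmB* is not transcribed.
→ *ulmB* is OFF in B.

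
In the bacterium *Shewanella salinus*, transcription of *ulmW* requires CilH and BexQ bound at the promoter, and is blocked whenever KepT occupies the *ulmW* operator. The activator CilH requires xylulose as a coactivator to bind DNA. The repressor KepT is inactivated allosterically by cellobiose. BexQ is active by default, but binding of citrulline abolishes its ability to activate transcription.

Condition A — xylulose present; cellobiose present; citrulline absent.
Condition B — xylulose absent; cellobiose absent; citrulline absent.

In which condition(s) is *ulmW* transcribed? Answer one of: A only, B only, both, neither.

A only

Condition A:
Xylulose is present, so CilH is active.
Cellobiose is present, so KepT is inactive.
Citrulline is absent, so BexQ is active.
No repressor is bound and CilH and BexQ are active, so *ulmW* is transcribed.
→ *ulmW* is ON in A.
Condition B:
Xylulose is absent, so CilH is inactive.
Cellobiose is absent, so KepT is active.
Citrulline is absent, so BexQ is active.
With repressor KepT bound, *ulmW* is not transcribed.
→ *ulmW* is OFF in B.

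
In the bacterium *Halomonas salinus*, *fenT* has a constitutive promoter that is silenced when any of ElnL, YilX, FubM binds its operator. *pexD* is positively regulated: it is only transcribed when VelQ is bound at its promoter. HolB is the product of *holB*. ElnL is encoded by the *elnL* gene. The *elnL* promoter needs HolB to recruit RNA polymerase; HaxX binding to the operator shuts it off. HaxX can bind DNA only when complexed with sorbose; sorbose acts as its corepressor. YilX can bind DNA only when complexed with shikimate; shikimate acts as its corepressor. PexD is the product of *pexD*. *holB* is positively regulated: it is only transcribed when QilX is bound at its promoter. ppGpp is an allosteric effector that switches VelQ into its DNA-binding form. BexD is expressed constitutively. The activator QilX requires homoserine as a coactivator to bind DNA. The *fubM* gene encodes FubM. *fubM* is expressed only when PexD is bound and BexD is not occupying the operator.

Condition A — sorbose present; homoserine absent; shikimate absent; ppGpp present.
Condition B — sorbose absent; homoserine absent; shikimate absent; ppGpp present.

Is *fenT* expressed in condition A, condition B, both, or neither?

both

Condition A:
Sorbose is present, so HaxX is active.
Homoserine is absent, so QilX is inactive.
Required activator QilX is absent, so *holB* is not transcribed.
So HolB is not produced.
With repressor HaxX bound, *elnL* is not transcribed.
So ElnL is not produced.
Shikimate is absent, so YilX is inactive.
ppGpp is present, so VelQ is active.
No repressor is bound and VelQ is active, so *pexD* is transcribed.
So PexD is produced and active.
BexD is produced constitutively and is active.
With repressor BexD bound, *fubM* is not transcribed.
So FubM is not produced.
With no repressor bound, *fenT* is transcribed.
→ *fenT* is ON in A.
Condition B:
Sorbose is absent, so HaxX is inactive.
Homoserine is absent, so QilX is inactive.
Required activator QilX is absent, so *holB* is not transcribed.
So HolB is not produced.
Required activator HolB is absent, so *elnL* is not transcribed.
So ElnL is not produced.
Shikimate is absent, so YilX is inactive.
ppGpp is present, so VelQ is active.
No repressor is bound and VelQ is active, so *pexD* is transcribed.
So PexD is produced and active.
BexD is produced constitutively and is active.
With repressor BexD bound, *fubM* is not transcribed.
So FubM is not produced.
With no repressor bound, *fenT* is transcribed.
→ *fenT* is ON in B.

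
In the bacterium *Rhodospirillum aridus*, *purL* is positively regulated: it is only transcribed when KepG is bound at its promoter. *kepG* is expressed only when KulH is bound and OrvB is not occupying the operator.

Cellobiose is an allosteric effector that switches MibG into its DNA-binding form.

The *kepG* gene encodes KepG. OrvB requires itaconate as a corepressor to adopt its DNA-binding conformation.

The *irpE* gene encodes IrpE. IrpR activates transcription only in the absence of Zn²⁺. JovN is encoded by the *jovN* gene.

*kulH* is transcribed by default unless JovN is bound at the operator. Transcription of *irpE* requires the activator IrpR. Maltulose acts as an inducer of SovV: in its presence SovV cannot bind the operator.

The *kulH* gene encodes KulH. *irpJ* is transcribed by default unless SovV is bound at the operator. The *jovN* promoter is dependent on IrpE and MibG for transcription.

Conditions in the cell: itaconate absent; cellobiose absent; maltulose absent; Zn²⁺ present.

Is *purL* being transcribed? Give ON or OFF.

Zn²⁺ is present, so IrpR is inactive.
Required activator IrpR is absent, so *irpE* is not transcribed.
So IrpE is not produced.
Cellobiose is absent, so MibG is inactive.
Required activator IrpE is absent, so *jovN* is not transcribed.
So JovN is not produced.
With no repressor bound, *kulH* is transcribed.
So KulH is produced and active.
Itaconate is absent, so OrvB is inactive.
No repressor is bound and KulH is active, so *kepG* is transcribed.
So KepG is produced and active.
No repressor is bound and KepG is active, so *purL* is transcribed.

ON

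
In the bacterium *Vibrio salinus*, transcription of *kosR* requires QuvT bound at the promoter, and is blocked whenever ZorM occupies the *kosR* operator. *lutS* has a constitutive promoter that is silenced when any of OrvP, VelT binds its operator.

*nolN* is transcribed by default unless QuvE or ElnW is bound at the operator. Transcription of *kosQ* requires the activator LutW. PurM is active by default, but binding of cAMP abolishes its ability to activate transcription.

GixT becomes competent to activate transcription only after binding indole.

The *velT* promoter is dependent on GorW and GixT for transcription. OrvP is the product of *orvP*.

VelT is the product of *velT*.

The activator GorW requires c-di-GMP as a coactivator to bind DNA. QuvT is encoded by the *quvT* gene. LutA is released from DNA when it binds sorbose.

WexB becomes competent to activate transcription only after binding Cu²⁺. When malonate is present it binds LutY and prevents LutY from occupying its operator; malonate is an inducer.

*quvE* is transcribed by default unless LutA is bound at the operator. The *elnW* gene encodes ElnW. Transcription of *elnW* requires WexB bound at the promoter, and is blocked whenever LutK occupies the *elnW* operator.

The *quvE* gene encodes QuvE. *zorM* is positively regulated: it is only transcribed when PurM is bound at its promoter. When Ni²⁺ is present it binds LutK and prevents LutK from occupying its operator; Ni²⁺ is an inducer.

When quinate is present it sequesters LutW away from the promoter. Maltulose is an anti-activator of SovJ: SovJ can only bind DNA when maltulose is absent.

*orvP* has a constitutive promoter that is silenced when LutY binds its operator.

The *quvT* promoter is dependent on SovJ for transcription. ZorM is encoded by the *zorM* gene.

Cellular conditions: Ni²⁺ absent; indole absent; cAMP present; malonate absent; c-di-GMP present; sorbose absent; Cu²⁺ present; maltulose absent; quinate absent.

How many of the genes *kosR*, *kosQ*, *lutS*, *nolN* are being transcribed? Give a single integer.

cAMP is present, so PurM is inactive.
Required activator PurM is absent, so *zorM* is not transcribed.
So ZorM is not produced.
Maltulose is absent, so SovJ is active.
No repressor is bound and SovJ is active, so *quvT* is transcribed.
So QuvT is produced and active.
No repressor is bound and QuvT is active, so *kosR* is transcribed.
→ *kosR* is ON.
Quinate is absent, so LutW is active.
No repressor is bound and LutW is active, so *kosQ* is transcribed.
→ *kosQ* is ON.
Malonate is absent, so LutY is active.
With repressor LutY bound, *orvP* is not transcribed.
So OrvP is not produced.
c-di-GMP is present, so GorW is active.
Indole is absent, so GixT is inactive.
Required activator GixT is absent, so *velT* is not transcribed.
So VelT is not produced.
With no repressor bound, *lutS* is transcribed.
→ *lutS* is ON.
Sorbose is absent, so LutA is active.
With repressor LutA bound, *quvE* is not transcribed.
So QuvE is not produced.
Cu²⁺ is present, so WexB is active.
Ni²⁺ is absent, so LutK is active.
With repressor LutK bound, *elnW* is not transcribed.
So ElnW is not produced.
With no repressor bound, *nolN* is transcribed.
→ *nolN* is ON.
4 of the 4 genes are transcribed.

4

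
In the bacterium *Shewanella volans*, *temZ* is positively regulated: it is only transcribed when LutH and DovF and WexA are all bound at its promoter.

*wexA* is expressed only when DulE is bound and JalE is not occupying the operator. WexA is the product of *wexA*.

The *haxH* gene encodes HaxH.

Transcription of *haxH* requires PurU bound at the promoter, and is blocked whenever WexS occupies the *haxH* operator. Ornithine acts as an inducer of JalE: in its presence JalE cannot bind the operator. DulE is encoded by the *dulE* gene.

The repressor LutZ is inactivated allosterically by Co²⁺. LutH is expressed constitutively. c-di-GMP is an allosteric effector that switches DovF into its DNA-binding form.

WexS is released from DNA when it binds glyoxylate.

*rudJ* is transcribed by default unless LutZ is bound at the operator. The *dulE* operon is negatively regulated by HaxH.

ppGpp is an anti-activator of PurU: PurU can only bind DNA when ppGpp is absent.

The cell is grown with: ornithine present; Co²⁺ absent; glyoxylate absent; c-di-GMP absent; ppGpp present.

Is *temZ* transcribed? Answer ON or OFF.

LutH is produced constitutively and is active.
c-di-GMP is absent, so DovF is inactive.
ppGpp is present, so PurU is inactive.
Glyoxylate is absent, so WexS is active.
With repressor WexS bound, *haxH* is not transcribed.
So HaxH is not produced.
With no repressor bound, *dulE* is transcribed.
So DulE is produced and active.
Ornithine is present, so JalE is inactive.
No repressor is bound and DulE is active, so *wexA* is transcribed.
So WexA is produced and active.
Required activator DovF is absent, so *temZ* is not transcribed.

OFF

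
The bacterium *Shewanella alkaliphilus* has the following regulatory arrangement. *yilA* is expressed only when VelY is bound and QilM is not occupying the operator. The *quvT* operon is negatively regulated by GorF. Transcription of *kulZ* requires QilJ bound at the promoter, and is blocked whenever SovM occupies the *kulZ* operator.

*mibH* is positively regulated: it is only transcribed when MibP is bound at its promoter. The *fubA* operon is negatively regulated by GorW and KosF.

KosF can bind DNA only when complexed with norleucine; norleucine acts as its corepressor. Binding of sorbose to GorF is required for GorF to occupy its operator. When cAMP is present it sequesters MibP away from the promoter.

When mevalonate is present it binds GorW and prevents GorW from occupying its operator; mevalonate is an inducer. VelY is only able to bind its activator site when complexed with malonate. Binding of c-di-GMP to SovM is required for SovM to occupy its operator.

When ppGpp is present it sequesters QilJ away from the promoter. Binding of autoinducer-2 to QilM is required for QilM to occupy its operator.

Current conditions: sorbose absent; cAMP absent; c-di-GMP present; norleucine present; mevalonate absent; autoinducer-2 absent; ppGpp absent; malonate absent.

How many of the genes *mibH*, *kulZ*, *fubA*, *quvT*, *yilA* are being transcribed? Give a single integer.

cAMP is absent, so MibP is active.
No repressor is bound and MibP is active, so *mibH* is transcribed.
→ *mibH* is ON.
c-di-GMP is present, so SovM is active.
ppGpp is absent, so QilJ is active.
With repressor SovM bound, *kulZ* is not transcribed.
→ *kulZ* is OFF.
Mevalonate is absent, so GorW is active.
Norleucine is present, so KosF is active.
With repressor GorW bound, *fubA* is not transcribed.
→ *fubA* is OFF.
Sorbose is absent, so GorF is inactive.
With no repressor bound, *quvT* is transcribed.
→ *quvT* is ON.
Autoinducer-2 is absent, so QilM is inactive.
Malonate is absent, so VelY is inactive.
Required activator VelY is absent, so *yilA* is not transcribed.
→ *yilA* is OFF.
2 of the 5 genes are transcribed.

2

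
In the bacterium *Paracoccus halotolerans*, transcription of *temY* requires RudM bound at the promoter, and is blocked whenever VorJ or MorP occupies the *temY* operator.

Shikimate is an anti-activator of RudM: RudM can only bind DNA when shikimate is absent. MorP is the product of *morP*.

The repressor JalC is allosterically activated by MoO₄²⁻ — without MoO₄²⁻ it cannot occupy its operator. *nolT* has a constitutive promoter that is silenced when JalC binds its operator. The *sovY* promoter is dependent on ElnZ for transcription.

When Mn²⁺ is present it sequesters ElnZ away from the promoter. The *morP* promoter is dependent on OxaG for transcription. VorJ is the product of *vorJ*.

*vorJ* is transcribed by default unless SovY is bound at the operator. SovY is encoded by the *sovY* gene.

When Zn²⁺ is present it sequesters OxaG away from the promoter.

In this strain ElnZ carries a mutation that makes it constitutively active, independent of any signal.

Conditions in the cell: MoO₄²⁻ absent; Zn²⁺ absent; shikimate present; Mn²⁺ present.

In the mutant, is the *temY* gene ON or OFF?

Shikimate is present, so RudM is inactive.
ElnZ is constitutively active in this strain.
No repressor is bound and ElnZ is active, so *sovY* is transcribed.
So SovY is produced and active.
With repressor SovY bound, *vorJ* is not transcribed.
So VorJ is not produced.
Zn²⁺ is absent, so OxaG is active.
No repressor is bound and OxaG is active, so *morP* is transcribed.
So MorP is produced and active.
With repressor MorP bound, *temY* is not transcribed.

OFF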